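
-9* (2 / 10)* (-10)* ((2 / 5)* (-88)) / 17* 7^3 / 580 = -271656 / 12325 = -22.04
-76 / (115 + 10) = -76 / 125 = -0.61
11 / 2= 5.50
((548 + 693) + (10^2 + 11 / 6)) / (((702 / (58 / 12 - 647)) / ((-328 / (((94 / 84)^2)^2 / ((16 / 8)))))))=97790883035552 / 190307559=513857.06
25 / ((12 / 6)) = 25 / 2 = 12.50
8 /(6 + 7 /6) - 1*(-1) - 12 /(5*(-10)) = 2533 /1075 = 2.36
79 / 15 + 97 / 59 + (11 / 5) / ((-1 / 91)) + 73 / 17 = -2843432 / 15045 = -189.00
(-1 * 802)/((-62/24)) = 9624/31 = 310.45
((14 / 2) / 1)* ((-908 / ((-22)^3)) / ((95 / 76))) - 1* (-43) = 289343 / 6655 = 43.48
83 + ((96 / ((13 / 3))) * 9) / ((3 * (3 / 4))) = 2231 / 13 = 171.62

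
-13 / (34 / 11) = -143 / 34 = -4.21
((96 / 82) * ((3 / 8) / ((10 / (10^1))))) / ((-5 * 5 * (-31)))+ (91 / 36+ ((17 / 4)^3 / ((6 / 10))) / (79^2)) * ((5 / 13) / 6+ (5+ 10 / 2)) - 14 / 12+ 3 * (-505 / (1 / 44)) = -593693943931910111 / 8909571715200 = -66635.52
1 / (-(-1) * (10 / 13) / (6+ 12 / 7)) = 351 / 35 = 10.03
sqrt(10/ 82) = sqrt(205)/ 41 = 0.35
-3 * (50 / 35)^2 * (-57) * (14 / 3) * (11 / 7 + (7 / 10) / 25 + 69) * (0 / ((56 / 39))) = 0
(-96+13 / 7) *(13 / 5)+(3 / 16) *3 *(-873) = -412067 / 560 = -735.83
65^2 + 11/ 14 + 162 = 61429/ 14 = 4387.79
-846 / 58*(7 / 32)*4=-12.76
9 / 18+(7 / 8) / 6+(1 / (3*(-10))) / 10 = 257 / 400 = 0.64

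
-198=-198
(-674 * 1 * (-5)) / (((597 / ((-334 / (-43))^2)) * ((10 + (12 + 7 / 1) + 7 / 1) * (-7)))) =-93985930 / 69542739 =-1.35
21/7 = 3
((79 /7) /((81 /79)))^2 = 121.16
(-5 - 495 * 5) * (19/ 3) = -47120/ 3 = -15706.67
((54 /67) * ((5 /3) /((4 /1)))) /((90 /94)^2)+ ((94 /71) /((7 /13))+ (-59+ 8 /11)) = -1827887447 /32966010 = -55.45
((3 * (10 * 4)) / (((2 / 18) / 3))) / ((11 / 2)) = 6480 / 11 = 589.09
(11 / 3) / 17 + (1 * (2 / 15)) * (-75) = -499 / 51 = -9.78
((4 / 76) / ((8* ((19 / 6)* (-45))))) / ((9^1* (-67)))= 1 / 13060980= 0.00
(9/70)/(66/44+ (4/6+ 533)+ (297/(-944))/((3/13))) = 12744/52910585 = 0.00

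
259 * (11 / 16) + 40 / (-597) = 1700213 / 9552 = 178.00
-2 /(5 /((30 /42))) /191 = -0.00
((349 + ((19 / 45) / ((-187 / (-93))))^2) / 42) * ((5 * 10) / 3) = 2746287646 / 19827423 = 138.51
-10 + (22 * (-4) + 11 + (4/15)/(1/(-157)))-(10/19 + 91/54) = -672431/5130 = -131.08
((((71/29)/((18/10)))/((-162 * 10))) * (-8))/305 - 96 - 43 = -896272553/6448005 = -139.00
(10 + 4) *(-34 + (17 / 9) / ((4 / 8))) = -3808 / 9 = -423.11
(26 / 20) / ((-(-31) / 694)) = 4511 / 155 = 29.10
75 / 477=25 / 159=0.16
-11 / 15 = -0.73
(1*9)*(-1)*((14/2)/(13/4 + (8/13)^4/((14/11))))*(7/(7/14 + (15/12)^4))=-30094611456/674979913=-44.59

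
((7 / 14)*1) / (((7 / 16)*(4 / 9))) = 18 / 7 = 2.57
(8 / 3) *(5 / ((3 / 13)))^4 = 142805000 / 243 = 587674.90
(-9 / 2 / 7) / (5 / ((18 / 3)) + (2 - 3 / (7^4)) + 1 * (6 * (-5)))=9261 / 391381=0.02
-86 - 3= -89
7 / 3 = 2.33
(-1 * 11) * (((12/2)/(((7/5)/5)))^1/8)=-825/28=-29.46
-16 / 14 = -8 / 7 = -1.14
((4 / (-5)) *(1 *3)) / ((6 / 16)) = -32 / 5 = -6.40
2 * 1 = 2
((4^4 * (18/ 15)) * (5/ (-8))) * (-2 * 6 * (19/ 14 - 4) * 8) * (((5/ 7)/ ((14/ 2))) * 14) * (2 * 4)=-27279360/ 49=-556721.63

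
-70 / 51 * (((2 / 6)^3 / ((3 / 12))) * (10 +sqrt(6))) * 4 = -11200 / 1377 - 1120 * sqrt(6) / 1377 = -10.13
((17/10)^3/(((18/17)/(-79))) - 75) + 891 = 8089841/18000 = 449.44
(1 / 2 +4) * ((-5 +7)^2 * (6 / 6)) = 18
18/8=9/4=2.25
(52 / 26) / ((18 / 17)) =17 / 9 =1.89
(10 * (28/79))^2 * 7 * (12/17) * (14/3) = 30732800/106097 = 289.67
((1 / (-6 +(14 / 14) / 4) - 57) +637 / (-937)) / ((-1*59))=0.98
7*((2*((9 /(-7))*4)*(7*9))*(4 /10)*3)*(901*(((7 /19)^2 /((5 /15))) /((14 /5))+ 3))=-27844294968 /1805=-15426202.20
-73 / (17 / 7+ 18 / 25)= -12775 / 551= -23.19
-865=-865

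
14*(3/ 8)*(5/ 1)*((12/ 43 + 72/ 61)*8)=803880/ 2623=306.47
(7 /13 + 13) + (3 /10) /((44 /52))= 19867 /1430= 13.89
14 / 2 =7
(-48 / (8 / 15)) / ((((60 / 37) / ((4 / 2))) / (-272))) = 30192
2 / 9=0.22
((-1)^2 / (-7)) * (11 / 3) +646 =13555 / 21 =645.48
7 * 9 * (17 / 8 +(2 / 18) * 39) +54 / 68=55443 / 136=407.67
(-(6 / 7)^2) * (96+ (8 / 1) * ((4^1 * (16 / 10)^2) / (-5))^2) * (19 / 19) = -1487232 / 15625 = -95.18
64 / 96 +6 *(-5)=-88 / 3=-29.33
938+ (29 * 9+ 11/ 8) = 9603/ 8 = 1200.38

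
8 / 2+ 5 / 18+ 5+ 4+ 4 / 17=13.51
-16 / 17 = -0.94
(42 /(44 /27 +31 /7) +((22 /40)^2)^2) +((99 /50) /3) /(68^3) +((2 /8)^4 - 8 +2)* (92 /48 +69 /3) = -307558414457141 /2160147840000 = -142.38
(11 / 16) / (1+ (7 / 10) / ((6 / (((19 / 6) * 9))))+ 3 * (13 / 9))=165 / 2078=0.08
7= 7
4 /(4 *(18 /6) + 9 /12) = 16 /51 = 0.31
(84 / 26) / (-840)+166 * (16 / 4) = 172639 / 260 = 664.00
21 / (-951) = -0.02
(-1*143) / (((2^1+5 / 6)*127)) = -858 / 2159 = -0.40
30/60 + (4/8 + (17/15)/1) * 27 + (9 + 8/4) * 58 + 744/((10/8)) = 6389/5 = 1277.80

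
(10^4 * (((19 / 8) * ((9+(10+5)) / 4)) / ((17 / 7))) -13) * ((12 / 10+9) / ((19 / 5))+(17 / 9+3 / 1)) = 1291476305 / 2907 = 444264.29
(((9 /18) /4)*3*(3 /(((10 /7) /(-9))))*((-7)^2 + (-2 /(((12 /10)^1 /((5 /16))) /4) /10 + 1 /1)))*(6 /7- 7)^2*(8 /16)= -11931597 /1792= -6658.26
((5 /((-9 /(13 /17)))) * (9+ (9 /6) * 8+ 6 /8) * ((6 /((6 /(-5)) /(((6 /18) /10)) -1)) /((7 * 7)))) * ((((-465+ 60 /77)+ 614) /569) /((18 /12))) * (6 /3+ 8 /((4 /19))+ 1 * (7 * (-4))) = 86958820 /1350360473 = 0.06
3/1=3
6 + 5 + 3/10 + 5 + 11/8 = 707/40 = 17.68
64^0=1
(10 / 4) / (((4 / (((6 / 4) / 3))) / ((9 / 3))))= 15 / 16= 0.94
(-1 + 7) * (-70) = -420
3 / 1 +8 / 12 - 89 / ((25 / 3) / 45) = -7154 / 15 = -476.93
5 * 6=30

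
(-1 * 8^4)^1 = -4096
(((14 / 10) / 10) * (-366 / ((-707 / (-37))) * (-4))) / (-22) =-13542 / 27775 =-0.49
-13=-13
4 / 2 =2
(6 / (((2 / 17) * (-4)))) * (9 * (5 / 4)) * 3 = -430.31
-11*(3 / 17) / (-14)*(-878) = -14487 / 119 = -121.74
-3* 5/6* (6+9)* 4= -150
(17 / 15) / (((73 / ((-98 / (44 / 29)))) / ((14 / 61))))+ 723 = 531051536 / 734745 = 722.77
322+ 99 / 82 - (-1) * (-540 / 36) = 25273 / 82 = 308.21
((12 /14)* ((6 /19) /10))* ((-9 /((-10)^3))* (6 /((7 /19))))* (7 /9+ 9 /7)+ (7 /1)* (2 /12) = 1.17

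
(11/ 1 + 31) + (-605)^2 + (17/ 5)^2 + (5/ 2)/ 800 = 585725701/ 1600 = 366078.56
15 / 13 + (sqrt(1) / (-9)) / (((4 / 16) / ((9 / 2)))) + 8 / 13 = -3 / 13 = -0.23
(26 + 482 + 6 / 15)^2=258470.56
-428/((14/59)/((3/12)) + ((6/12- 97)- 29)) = 50504/14697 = 3.44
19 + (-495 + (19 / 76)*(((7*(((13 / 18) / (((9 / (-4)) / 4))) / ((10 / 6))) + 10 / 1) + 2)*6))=-20974 / 45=-466.09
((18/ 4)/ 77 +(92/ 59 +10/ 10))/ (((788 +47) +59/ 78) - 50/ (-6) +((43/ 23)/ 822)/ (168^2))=2357038547136/ 760019762248571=0.00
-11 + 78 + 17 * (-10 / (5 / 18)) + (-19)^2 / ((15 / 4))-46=-7421 / 15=-494.73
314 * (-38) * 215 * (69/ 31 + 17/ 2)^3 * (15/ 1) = -2829097456434375/ 59582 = -47482418455.82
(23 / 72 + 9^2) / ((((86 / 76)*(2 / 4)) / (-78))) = -11210.74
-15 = -15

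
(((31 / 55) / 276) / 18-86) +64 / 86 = -1001696507 / 11749320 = -85.26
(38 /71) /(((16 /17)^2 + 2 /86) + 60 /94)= 22194622 /64167599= 0.35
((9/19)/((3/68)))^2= 115.28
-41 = -41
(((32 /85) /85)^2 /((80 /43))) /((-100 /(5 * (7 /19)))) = -0.00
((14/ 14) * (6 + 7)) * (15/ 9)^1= 65/ 3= 21.67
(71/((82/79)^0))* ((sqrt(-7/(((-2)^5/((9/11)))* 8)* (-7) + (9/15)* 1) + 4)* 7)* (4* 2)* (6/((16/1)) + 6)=25347* sqrt(343365)/880 + 101388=118266.04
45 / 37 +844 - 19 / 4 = 124389 / 148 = 840.47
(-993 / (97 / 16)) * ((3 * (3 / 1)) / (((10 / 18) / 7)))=-9008496 / 485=-18574.22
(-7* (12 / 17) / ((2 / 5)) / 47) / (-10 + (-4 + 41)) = -70 / 7191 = -0.01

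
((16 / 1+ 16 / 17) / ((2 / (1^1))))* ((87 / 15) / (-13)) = -4176 / 1105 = -3.78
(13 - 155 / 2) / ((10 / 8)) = -258 / 5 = -51.60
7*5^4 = 4375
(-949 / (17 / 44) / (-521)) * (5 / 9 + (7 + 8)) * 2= 11691680 / 79713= 146.67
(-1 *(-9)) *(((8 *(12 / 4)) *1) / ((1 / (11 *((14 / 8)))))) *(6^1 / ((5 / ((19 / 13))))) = 474012 / 65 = 7292.49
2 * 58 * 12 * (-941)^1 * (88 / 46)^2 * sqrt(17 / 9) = -845304064 * sqrt(17) / 529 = -6588427.11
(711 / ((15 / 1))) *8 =1896 / 5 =379.20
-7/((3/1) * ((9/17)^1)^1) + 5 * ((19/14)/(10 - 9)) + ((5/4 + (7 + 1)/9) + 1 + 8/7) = 5035/756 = 6.66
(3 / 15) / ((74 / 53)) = 53 / 370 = 0.14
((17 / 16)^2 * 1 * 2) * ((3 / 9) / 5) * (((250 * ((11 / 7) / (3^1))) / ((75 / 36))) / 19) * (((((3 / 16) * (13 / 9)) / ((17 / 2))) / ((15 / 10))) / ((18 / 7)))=0.00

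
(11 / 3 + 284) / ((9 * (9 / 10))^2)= 4.38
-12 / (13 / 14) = -168 / 13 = -12.92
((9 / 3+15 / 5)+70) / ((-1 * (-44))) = 19 / 11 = 1.73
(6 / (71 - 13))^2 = 9 / 841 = 0.01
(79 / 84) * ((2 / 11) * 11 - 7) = -395 / 84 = -4.70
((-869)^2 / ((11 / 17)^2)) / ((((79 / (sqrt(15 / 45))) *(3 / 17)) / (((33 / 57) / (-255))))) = -251141 *sqrt(3) / 2565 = -169.59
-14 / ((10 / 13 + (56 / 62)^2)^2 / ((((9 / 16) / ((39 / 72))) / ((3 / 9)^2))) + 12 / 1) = -2917402839 / 2556648034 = -1.14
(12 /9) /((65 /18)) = 24 /65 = 0.37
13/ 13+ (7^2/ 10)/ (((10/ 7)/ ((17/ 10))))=6.83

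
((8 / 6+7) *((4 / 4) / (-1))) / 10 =-5 / 6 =-0.83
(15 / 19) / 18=5 / 114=0.04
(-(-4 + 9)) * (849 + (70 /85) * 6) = -72585 /17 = -4269.71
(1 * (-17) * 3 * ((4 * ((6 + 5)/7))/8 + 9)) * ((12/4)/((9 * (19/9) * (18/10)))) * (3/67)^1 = -34935/17822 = -1.96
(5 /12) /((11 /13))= 65 /132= 0.49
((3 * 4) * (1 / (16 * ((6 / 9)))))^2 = 81 / 64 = 1.27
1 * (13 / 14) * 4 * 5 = 130 / 7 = 18.57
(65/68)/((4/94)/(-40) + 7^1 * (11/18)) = 137475/615077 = 0.22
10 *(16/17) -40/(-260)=2114/221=9.57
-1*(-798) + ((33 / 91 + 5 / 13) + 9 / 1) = 807.75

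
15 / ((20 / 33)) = 99 / 4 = 24.75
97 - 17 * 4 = 29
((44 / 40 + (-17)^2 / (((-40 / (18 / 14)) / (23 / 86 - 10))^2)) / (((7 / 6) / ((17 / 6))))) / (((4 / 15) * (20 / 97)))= 84284268914667 / 64942796800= 1297.82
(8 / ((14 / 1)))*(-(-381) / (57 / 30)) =15240 / 133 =114.59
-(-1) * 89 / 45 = 89 / 45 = 1.98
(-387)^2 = 149769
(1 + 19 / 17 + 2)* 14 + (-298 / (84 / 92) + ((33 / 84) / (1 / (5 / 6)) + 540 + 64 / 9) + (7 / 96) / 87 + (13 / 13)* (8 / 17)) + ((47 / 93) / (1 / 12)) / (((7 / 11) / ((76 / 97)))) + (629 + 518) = 4284615266971 / 2988621216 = 1433.64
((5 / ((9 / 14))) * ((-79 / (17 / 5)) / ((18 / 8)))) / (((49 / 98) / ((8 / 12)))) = -442400 / 4131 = -107.09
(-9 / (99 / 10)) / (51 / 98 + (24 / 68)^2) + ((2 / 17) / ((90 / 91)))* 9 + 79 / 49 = 1065658738 / 836902605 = 1.27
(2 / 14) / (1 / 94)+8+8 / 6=478 / 21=22.76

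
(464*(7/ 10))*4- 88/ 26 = 84228/ 65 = 1295.82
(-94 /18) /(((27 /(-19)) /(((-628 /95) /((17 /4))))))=-118064 /20655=-5.72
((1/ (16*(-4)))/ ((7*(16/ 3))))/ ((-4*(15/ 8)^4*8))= 1/ 945000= 0.00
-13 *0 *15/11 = 0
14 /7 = 2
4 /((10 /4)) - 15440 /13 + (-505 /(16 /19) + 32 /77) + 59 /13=-142608527 /80080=-1780.83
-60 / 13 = -4.62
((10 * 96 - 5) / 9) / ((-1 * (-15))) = 191 / 27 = 7.07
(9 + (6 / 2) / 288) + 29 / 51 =5211 / 544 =9.58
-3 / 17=-0.18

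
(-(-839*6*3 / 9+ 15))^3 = 4599141247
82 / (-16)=-41 / 8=-5.12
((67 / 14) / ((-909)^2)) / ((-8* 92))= -67 / 8513999424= -0.00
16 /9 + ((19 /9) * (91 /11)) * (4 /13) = 236 /33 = 7.15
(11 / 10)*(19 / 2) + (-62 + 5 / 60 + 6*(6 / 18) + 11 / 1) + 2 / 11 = -6317 / 165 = -38.28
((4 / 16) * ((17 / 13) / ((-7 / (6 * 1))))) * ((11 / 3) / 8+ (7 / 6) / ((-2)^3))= -0.09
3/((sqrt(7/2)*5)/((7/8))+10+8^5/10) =862785/945257246- 375*sqrt(14)/472628623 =0.00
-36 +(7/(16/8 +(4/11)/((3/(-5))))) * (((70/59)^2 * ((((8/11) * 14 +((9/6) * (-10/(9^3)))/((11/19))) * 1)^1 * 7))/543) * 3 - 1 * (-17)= -19046393167/1173803643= -16.23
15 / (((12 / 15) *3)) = 25 / 4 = 6.25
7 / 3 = 2.33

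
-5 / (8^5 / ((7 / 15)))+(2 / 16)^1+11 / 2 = 552953 / 98304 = 5.62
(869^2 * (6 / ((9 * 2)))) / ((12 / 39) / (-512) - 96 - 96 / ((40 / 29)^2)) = -31414697600 / 18278283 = -1718.69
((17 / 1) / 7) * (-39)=-663 / 7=-94.71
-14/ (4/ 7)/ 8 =-49/ 16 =-3.06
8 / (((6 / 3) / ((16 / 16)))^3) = 1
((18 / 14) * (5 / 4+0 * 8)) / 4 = 45 / 112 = 0.40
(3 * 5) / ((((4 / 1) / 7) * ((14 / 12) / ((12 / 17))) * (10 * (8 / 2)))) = 27 / 68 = 0.40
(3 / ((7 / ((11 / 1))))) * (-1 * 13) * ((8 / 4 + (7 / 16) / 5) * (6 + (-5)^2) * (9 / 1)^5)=-234185486.99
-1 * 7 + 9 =2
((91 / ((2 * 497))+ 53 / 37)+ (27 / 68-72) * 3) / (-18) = 12700117 / 1071816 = 11.85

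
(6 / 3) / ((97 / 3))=6 / 97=0.06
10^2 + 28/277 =27728/277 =100.10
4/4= 1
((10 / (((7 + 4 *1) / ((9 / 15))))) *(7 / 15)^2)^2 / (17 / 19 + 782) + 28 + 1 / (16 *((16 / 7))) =10377410970283 / 370260000000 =28.03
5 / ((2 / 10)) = 25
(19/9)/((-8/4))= -19/18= -1.06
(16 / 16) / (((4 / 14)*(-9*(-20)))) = 7 / 360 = 0.02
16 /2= 8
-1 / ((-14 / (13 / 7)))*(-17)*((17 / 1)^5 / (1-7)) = 313788397 / 588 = 533653.74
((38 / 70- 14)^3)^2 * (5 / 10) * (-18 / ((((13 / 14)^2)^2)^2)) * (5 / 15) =-32234125.94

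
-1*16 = -16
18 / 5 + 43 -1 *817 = -3852 / 5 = -770.40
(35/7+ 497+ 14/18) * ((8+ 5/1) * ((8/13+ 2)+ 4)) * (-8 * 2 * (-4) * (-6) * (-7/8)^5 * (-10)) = -85162031.90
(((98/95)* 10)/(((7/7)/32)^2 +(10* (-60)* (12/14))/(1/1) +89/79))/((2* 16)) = -3468416/5521154805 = -0.00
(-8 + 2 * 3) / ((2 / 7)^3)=-343 / 4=-85.75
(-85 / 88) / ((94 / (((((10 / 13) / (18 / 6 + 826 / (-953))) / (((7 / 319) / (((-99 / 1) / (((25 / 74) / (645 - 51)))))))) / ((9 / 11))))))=35923.34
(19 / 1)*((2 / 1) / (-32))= -19 / 16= -1.19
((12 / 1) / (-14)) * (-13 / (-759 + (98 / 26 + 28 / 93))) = -47151 / 3194485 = -0.01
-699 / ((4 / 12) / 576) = -1207872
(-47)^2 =2209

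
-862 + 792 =-70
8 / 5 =1.60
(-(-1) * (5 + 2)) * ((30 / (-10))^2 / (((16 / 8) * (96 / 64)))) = 21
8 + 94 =102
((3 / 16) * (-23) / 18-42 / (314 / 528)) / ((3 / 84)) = -7476413 / 3768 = -1984.19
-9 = -9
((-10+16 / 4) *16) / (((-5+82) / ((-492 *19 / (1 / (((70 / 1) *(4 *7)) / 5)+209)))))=50254848 / 901219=55.76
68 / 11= 6.18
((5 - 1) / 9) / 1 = 4 / 9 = 0.44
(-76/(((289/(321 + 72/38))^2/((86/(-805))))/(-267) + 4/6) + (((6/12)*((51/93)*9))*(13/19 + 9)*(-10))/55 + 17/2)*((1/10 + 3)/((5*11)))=-163758458913879781/27608119399859900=-5.93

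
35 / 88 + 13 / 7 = 1389 / 616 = 2.25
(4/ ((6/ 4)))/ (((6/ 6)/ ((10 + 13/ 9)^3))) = 8741816/ 2187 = 3997.17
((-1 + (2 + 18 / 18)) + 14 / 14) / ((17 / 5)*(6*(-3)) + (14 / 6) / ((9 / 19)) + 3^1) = -405 / 7192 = -0.06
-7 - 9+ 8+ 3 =-5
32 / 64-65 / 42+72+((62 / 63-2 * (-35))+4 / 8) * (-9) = -24041 / 42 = -572.40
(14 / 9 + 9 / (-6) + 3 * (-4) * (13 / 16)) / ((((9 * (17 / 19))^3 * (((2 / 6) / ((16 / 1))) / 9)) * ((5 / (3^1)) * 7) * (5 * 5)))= -9575164 / 348208875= -0.03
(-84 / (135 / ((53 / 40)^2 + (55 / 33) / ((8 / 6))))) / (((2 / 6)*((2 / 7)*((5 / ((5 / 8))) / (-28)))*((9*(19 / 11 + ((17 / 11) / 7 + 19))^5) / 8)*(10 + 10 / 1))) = 1488268426259153 / 1965370088170672740000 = 0.00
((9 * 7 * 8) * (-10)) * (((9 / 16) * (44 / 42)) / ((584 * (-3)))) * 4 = 6.78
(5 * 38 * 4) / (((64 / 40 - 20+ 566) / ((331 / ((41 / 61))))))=38362900 / 56129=683.48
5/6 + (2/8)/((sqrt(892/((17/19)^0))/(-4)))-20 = -19.20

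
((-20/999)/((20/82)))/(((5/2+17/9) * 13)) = -164/113997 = -0.00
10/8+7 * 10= 285/4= 71.25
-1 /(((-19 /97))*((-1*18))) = -97 /342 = -0.28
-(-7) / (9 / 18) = 14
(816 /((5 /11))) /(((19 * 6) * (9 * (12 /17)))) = 6358 /2565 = 2.48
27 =27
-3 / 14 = -0.21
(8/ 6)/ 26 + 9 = 353/ 39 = 9.05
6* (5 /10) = 3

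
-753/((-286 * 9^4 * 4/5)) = 1255/2501928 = 0.00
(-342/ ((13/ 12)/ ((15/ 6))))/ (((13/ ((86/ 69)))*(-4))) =73530/ 3887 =18.92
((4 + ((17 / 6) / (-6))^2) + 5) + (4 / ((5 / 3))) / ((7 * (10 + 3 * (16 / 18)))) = 7972073 / 861840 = 9.25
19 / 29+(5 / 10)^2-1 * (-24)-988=-111719 / 116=-963.09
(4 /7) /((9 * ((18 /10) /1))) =20 /567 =0.04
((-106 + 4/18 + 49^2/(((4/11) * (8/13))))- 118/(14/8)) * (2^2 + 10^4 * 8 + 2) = 851320844275/1008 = 844564329.64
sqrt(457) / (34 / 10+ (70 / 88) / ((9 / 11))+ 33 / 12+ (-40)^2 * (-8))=-0.00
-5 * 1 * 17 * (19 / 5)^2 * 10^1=-12274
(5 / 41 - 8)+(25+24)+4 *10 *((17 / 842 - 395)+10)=-265095654 / 17261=-15358.07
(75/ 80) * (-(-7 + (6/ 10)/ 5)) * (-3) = -387/ 20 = -19.35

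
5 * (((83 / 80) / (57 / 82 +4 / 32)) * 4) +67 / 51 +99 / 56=21805405 / 768264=28.38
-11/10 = -1.10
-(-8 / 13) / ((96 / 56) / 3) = 14 / 13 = 1.08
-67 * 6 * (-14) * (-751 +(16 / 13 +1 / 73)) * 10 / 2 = -20022116520 / 949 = -21098120.67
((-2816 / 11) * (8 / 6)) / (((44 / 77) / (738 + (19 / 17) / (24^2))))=-202342420 / 459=-440833.16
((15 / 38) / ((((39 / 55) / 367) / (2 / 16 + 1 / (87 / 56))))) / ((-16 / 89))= -4805543875 / 5501184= -873.55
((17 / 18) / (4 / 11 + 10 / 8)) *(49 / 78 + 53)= 782221 / 24921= 31.39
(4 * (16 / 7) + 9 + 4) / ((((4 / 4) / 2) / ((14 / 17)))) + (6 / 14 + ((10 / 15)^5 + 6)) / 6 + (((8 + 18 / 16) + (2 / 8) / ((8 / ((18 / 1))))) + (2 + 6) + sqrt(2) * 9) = 67.98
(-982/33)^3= -946966168/35937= -26350.73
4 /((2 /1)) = 2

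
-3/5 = -0.60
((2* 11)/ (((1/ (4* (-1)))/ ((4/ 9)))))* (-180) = 7040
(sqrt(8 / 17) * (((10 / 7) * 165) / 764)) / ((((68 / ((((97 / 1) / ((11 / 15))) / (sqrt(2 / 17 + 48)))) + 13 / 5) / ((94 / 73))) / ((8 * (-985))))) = -78244475760000 * sqrt(409) / 1230839086127 + 3363623315910000 * sqrt(34) / 20924264464159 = -348.29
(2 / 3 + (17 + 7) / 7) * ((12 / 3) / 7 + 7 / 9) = 7310 / 1323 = 5.53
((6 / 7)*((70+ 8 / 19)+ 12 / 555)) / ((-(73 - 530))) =1485636 / 11244485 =0.13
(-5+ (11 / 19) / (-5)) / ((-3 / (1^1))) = 1.71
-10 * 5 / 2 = -25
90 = 90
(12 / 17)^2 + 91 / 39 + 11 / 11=3.83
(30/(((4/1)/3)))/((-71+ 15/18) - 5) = -135/451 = -0.30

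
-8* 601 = -4808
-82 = -82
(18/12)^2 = 9/4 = 2.25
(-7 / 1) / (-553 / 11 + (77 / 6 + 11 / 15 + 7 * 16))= -2310 / 24847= -0.09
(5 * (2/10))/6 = 1/6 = 0.17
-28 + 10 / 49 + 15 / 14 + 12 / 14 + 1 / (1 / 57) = 3051 / 98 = 31.13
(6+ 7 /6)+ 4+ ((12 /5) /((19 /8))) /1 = 6941 /570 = 12.18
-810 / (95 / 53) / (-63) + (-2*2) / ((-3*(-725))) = 2074418 / 289275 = 7.17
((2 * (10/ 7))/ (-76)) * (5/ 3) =-25/ 399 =-0.06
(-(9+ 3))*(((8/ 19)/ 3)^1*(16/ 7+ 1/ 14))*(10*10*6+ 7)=-320496/ 133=-2409.74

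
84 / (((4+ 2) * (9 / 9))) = 14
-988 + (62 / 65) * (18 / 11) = -705304 / 715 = -986.44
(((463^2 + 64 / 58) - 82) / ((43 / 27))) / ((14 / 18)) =215726895 / 1247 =172996.71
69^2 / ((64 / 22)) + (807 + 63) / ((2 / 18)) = 302931 / 32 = 9466.59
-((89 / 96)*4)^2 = -7921 / 576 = -13.75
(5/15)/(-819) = -1/2457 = -0.00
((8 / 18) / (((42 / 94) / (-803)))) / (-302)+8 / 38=1548314 / 542241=2.86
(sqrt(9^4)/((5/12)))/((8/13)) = 3159/10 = 315.90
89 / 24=3.71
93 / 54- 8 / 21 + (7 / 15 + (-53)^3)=-93791371 / 630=-148875.19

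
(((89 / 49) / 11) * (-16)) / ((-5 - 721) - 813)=1424 / 829521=0.00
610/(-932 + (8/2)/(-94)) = -0.65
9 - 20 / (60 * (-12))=325 / 36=9.03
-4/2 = -2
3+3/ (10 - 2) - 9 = -5.62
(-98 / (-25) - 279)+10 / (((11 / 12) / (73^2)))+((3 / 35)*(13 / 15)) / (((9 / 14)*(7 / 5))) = 1002416669 / 17325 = 57859.55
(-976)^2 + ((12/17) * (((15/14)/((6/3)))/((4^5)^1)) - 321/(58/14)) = 3365962121497/3533824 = 952498.52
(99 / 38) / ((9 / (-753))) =-8283 / 38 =-217.97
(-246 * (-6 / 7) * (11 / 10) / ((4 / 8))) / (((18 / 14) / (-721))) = -1300684 / 5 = -260136.80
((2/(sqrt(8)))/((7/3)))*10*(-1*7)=-15*sqrt(2)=-21.21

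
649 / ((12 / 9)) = 1947 / 4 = 486.75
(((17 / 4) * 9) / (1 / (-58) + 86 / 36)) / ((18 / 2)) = 4437 / 2476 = 1.79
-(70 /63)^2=-100 /81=-1.23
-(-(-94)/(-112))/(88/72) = 423/616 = 0.69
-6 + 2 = -4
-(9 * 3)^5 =-14348907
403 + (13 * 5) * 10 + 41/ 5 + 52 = 5566/ 5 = 1113.20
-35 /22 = -1.59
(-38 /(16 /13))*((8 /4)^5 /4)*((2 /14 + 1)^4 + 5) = -3976947 /2401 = -1656.37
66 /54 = 1.22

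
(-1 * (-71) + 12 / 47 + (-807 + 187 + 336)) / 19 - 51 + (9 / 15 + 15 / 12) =-1077799 / 17860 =-60.35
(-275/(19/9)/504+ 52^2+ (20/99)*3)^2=9016462090232809/1232852544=7313495.95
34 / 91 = 0.37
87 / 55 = 1.58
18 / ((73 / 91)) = 1638 / 73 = 22.44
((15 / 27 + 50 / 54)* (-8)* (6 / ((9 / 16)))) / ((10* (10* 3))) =-512 / 1215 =-0.42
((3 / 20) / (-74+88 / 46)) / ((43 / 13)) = -897 / 1425880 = -0.00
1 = 1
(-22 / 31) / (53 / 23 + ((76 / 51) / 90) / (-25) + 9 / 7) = -101611125 / 513927796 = -0.20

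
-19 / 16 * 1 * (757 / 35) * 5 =-14383 / 112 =-128.42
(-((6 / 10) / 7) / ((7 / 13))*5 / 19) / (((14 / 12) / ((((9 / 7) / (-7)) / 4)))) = 1053 / 638666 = 0.00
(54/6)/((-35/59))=-15.17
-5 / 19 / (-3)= 5 / 57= 0.09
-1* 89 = -89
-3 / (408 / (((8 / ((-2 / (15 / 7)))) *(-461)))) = -29.05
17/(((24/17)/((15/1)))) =1445/8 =180.62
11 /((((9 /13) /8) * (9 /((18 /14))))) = 18.16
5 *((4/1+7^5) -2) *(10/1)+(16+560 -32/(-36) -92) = 7568414/9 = 840934.89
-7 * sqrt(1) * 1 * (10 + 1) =-77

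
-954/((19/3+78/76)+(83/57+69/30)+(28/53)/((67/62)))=-160913565/1957388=-82.21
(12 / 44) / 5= 3 / 55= 0.05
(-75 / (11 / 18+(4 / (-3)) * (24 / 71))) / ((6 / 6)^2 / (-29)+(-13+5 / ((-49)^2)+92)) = -266957586 / 45087167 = -5.92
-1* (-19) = 19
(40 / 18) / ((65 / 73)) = 292 / 117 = 2.50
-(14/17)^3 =-2744/4913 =-0.56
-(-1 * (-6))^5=-7776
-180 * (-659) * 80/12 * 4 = 3163200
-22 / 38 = -11 / 19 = -0.58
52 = 52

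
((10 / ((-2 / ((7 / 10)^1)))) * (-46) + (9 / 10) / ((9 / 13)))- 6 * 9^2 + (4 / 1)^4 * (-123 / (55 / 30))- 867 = -18365.97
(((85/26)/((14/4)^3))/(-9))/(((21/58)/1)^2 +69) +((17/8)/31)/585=-62222533/11572603759080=-0.00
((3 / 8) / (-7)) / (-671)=3 / 37576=0.00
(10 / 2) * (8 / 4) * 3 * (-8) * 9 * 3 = -6480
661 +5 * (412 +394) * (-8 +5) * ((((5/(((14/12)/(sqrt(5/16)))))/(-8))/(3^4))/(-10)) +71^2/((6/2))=7024/3 - 2015 * sqrt(5)/1008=2336.86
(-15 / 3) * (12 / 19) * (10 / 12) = -50 / 19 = -2.63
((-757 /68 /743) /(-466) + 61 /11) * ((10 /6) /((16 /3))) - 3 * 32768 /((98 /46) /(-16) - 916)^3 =91730981052626912505033689 /52929075712927547150861184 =1.73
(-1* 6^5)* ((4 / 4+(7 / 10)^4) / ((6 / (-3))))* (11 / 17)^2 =364626603 / 180625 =2018.69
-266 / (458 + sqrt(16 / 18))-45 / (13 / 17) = -364618224 / 6135571 + 399 *sqrt(2) / 471967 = -59.43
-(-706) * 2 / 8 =353 / 2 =176.50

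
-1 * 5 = -5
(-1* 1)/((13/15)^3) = -3375/2197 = -1.54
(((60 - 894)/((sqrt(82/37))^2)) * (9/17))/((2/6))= -416583/697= -597.68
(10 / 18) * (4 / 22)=10 / 99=0.10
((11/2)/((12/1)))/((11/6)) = 1/4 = 0.25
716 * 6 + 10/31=133186/31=4296.32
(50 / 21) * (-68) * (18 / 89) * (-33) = 1080.58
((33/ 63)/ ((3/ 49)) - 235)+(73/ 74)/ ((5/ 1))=-753403/ 3330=-226.25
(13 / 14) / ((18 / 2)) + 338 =42601 / 126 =338.10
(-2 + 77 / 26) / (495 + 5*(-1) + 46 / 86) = 1075 / 548418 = 0.00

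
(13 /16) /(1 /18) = 117 /8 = 14.62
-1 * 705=-705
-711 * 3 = -2133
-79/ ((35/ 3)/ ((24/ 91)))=-1.79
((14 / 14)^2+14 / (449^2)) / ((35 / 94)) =3790362 / 1411207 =2.69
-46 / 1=-46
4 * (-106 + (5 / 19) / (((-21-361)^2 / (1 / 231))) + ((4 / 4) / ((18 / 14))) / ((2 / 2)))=-202172010949 / 480345327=-420.89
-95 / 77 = -1.23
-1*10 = -10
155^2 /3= 24025 /3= 8008.33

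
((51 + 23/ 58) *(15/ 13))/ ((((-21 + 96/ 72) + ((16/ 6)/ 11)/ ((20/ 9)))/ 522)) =-66401775/ 41951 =-1582.84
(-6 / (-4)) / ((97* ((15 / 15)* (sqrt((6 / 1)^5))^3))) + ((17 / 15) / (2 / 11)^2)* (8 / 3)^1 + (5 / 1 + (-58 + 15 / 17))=sqrt(6) / 108615168 + 30068 / 765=39.30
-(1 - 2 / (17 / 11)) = 5 / 17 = 0.29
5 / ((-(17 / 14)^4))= -192080 / 83521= -2.30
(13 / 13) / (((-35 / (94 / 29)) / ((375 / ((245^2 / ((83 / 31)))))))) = -23406 / 15109493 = -0.00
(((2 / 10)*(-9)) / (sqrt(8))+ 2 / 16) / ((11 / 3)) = -0.14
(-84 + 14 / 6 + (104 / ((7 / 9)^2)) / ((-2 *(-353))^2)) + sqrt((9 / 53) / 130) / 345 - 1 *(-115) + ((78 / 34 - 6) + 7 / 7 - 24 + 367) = sqrt(6890) / 792350 + 116346907661 / 311397891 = 373.63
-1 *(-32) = 32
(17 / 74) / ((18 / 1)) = 17 / 1332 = 0.01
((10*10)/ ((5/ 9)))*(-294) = -52920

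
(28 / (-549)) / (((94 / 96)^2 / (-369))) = 2644992 / 134749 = 19.63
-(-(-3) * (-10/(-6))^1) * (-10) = 50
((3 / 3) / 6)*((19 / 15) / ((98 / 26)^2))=3211 / 216090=0.01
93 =93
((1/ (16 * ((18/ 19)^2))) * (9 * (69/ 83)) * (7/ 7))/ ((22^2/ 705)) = 1951205/ 2571008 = 0.76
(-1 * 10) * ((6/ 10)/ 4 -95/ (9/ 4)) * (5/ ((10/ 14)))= 2945.06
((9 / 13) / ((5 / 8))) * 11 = 792 / 65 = 12.18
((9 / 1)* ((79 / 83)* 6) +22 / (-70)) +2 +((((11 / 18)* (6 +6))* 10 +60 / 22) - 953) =-78978964 / 95865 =-823.86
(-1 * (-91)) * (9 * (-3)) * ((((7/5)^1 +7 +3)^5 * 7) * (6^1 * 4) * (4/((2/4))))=-1986912324161856/3125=-635811943731.79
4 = 4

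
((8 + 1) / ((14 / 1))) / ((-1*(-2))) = 0.32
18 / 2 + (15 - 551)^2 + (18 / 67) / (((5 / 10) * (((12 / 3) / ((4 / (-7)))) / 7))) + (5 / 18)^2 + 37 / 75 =155920441507 / 542700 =287305.03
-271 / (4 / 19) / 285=-271 / 60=-4.52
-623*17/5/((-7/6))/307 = 9078/1535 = 5.91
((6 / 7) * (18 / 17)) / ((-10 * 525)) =-18 / 104125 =-0.00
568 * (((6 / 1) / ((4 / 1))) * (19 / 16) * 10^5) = 101175000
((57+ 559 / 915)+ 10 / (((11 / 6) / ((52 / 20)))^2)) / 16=4302569 / 885720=4.86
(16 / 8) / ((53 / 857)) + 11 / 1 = 2297 / 53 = 43.34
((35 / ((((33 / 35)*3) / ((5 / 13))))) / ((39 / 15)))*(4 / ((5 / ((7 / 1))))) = 171500 / 16731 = 10.25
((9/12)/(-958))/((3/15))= -15/3832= -0.00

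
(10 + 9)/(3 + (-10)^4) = 19/10003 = 0.00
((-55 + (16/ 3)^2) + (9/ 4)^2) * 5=-15475/ 144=-107.47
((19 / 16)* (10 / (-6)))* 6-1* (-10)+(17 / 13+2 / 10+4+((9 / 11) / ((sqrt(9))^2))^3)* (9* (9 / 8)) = 18651939 / 346060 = 53.90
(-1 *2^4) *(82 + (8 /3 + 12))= -4640 /3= -1546.67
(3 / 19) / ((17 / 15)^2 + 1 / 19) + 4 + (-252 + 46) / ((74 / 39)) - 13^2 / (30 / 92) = -1975492243 / 3172380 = -622.72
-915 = -915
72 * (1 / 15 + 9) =3264 / 5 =652.80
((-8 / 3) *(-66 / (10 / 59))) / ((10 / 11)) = 28556 / 25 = 1142.24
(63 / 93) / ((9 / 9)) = 21 / 31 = 0.68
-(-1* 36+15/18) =211/6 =35.17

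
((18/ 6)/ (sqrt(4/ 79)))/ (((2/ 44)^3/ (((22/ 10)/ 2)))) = 87846*sqrt(79)/ 5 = 156158.47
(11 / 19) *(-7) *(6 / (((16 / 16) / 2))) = -924 / 19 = -48.63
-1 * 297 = -297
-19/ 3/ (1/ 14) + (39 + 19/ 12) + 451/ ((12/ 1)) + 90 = 159/ 2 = 79.50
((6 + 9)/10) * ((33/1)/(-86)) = -99/172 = -0.58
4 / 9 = 0.44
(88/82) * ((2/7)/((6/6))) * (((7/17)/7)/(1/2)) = 176/4879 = 0.04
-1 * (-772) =772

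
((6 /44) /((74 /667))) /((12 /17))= 11339 /6512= 1.74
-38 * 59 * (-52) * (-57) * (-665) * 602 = 2660308145040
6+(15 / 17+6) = 219 / 17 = 12.88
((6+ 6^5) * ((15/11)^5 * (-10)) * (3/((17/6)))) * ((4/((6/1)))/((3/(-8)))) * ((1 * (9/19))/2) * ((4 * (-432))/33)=-4901539392000000/572214203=-8565917.04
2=2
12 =12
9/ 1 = 9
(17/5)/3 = 17/15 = 1.13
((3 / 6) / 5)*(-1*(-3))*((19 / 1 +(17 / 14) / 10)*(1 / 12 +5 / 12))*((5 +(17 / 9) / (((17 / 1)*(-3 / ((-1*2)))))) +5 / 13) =1282283 / 81900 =15.66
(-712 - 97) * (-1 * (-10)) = -8090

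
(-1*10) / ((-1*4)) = 5 / 2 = 2.50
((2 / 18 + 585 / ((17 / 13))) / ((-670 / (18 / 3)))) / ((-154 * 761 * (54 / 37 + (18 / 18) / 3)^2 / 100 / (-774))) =-2176282379160 / 2643049268783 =-0.82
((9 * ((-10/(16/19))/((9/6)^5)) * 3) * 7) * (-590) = 1569400/9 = 174377.78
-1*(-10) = 10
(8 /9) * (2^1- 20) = -16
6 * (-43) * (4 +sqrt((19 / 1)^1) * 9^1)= -2322 * sqrt(19) - 1032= -11153.36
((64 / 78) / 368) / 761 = 2 / 682617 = 0.00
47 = 47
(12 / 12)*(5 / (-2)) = -5 / 2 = -2.50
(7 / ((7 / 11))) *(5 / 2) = 55 / 2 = 27.50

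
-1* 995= -995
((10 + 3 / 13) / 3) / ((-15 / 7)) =-931 / 585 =-1.59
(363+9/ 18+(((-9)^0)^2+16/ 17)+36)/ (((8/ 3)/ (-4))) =-40947/ 68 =-602.16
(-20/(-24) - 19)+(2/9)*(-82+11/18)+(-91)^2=1335649/162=8244.75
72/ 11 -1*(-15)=237/ 11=21.55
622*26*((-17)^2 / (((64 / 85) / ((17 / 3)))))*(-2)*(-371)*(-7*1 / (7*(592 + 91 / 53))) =-1952856308585 / 44424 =-43959488.31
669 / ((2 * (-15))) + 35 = 127 / 10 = 12.70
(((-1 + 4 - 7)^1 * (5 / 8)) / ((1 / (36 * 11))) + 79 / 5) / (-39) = 4871 / 195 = 24.98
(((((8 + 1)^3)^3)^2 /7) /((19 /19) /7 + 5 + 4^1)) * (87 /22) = 13058233270838923527 /1408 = 9274313402584462.73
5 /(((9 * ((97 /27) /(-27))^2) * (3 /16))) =1574640 /9409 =167.35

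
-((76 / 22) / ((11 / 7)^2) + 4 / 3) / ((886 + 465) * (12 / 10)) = -27275 / 16183629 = -0.00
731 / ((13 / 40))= 29240 / 13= 2249.23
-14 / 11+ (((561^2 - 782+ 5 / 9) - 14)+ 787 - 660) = 31091077 / 99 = 314051.28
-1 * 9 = -9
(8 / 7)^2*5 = 320 / 49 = 6.53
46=46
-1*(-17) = 17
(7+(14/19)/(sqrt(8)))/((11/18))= 63 * sqrt(2)/209+126/11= 11.88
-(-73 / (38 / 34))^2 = -1540081 / 361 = -4266.15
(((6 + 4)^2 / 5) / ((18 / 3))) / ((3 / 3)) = 10 / 3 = 3.33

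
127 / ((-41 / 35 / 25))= -111125 / 41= -2710.37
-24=-24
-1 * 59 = -59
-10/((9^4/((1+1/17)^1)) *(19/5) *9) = -100/2119203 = -0.00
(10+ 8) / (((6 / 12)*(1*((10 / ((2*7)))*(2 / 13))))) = 1638 / 5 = 327.60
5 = 5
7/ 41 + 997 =40884/ 41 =997.17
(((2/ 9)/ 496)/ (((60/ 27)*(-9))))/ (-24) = 1/ 1071360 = 0.00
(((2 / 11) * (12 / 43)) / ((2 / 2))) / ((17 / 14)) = 336 / 8041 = 0.04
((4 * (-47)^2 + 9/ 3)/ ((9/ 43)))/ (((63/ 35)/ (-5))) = -9501925/ 81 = -117307.72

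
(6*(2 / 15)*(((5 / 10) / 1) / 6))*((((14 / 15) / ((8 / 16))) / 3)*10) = 56 / 135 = 0.41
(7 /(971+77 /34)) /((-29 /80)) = -0.02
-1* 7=-7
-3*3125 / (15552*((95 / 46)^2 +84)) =-1653125 / 242052624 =-0.01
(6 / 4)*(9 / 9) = 3 / 2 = 1.50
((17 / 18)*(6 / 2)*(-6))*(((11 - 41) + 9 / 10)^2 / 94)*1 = -1439577 / 9400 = -153.15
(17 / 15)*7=119 / 15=7.93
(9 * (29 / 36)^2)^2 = 707281 / 20736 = 34.11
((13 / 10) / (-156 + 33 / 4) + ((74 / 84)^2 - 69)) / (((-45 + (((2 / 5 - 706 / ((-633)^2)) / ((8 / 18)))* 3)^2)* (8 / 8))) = 1.81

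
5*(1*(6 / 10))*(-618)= -1854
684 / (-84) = -57 / 7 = -8.14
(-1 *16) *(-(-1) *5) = -80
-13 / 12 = -1.08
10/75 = 2/15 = 0.13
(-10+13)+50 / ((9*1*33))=941 / 297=3.17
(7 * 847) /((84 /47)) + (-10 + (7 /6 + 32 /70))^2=37348039 /11025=3387.58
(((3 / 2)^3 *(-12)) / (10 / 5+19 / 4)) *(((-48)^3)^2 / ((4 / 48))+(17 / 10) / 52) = -228956653486131 / 260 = -880602513408.20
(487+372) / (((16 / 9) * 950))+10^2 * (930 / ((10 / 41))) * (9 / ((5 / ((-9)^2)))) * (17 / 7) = 14365370790117 / 106400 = 135012883.37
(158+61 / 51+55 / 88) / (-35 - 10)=-65207 / 18360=-3.55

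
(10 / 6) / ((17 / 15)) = 25 / 17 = 1.47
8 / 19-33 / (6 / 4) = -410 / 19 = -21.58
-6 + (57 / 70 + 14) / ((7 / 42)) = 2901 / 35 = 82.89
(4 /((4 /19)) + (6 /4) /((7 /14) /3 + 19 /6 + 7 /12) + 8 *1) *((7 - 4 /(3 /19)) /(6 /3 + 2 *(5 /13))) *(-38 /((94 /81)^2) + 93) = -9754684225 /830584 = -11744.37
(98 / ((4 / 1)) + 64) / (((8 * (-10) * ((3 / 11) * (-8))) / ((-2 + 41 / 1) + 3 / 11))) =1593 / 80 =19.91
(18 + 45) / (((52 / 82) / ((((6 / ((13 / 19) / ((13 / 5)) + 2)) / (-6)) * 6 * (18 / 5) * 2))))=-5300316 / 2795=-1896.36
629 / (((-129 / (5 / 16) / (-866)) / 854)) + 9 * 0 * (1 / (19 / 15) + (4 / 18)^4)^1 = 581482195 / 516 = 1126903.48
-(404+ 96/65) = -26356/65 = -405.48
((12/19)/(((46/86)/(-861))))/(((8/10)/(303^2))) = -50985669105/437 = -116672011.68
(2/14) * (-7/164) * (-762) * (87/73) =33147/5986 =5.54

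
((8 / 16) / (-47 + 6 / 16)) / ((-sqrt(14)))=2 * sqrt(14) / 2611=0.00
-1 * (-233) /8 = 233 /8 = 29.12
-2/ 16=-1/ 8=-0.12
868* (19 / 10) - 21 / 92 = 1648.97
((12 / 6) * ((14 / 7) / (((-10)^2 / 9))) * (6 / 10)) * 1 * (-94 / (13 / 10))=-5076 / 325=-15.62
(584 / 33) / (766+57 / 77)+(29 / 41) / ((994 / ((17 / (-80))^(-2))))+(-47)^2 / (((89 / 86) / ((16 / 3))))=1056799775777148824 / 92829998276589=11384.25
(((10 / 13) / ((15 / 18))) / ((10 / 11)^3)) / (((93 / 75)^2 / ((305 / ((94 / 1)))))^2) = 1160777578125 / 212166020456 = 5.47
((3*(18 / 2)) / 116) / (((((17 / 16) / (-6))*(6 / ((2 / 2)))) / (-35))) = 3780 / 493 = 7.67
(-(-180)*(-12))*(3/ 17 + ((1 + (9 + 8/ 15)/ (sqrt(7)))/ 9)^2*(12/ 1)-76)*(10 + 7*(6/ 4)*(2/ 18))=28577961848/ 16065-613184*sqrt(7)/ 63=1753144.54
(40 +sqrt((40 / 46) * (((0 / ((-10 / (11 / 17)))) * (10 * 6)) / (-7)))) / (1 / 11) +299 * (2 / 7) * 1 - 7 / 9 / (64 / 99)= 234853 / 448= 524.23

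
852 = 852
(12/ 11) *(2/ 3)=8/ 11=0.73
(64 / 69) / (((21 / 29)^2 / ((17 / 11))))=915008 / 334719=2.73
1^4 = 1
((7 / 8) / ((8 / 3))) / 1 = 21 / 64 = 0.33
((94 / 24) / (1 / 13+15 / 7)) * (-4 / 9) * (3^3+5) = -68432 / 2727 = -25.09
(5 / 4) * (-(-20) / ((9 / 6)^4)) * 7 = 2800 / 81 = 34.57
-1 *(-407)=407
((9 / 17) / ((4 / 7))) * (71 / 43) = 4473 / 2924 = 1.53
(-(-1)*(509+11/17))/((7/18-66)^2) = 2807136/23710937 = 0.12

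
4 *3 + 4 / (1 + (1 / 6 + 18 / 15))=972 / 71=13.69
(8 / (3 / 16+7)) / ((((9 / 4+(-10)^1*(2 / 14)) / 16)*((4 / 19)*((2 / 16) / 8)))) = 17432576 / 2645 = 6590.77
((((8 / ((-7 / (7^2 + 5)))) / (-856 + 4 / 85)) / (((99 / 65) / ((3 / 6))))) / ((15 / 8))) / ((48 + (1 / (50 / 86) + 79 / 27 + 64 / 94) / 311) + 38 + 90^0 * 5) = 24258000 / 174902253911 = 0.00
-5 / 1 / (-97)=5 / 97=0.05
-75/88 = -0.85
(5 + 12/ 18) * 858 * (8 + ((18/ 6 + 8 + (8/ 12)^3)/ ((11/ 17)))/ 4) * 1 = 3246269/ 54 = 60116.09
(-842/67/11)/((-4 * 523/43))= 18103/770902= 0.02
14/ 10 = 7/ 5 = 1.40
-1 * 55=-55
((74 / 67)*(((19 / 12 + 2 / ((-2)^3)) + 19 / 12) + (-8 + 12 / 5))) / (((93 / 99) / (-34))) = 1113959 / 10385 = 107.27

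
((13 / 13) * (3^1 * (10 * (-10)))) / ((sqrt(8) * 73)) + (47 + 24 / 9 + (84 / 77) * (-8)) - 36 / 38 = 25075 / 627 - 75 * sqrt(2) / 73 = 38.54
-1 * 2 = -2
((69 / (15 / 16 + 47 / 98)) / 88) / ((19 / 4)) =27048 / 232199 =0.12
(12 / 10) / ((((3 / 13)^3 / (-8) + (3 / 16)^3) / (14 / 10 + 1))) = 71991296 / 126375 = 569.66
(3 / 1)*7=21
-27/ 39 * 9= -81/ 13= -6.23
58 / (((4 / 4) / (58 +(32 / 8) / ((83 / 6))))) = 280604 / 83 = 3380.77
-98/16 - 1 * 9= -121/8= -15.12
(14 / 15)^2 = 196 / 225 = 0.87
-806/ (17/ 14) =-11284/ 17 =-663.76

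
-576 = -576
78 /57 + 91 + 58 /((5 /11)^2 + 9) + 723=8695715 /10583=821.67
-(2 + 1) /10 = -0.30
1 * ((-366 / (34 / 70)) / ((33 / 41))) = -175070 / 187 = -936.20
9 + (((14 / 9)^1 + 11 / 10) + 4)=1409 / 90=15.66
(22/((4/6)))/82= 33/82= 0.40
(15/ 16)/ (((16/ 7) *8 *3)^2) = 245/ 786432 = 0.00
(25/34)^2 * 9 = 5625/1156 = 4.87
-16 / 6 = -8 / 3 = -2.67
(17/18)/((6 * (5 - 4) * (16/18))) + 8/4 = 209/96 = 2.18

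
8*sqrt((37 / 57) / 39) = 8*sqrt(9139) / 741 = 1.03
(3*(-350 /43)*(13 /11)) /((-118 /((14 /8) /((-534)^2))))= 15925 /10610464656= 0.00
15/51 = 5/17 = 0.29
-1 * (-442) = 442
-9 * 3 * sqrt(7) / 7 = -27 * sqrt(7) / 7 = -10.21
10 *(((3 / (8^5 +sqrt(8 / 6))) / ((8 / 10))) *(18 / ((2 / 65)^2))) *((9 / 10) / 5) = 3153945600 / 805306367 - 1026675 *sqrt(3) / 12884901872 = 3.92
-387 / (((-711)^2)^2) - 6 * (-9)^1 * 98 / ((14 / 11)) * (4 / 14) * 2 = 67465591100381 / 28394609049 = 2376.00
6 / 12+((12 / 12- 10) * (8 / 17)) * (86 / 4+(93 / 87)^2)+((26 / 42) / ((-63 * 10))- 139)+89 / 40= -35132505505 / 151319448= -232.17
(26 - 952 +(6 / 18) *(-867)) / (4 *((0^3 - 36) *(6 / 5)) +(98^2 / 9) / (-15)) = 164025 / 32932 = 4.98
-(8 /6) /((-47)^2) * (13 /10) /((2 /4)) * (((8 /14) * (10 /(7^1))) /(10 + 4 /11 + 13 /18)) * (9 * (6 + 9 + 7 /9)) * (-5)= 0.08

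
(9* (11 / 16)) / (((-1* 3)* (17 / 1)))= -33 / 272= -0.12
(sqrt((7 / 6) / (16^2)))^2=7 / 1536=0.00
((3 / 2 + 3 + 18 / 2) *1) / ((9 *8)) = 3 / 16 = 0.19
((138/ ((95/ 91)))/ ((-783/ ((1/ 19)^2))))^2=17522596/ 80120311490025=0.00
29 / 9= 3.22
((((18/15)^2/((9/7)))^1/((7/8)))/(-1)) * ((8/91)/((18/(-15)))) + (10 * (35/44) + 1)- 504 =-14863399/30030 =-494.95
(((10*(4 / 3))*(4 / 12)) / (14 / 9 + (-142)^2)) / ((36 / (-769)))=-0.00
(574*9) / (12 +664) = 2583 / 338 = 7.64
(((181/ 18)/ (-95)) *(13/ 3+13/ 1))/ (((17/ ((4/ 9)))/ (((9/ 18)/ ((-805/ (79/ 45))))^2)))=-29370146/ 514986196528125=-0.00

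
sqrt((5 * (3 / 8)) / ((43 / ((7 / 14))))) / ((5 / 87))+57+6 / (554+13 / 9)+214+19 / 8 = 87 * sqrt(645) / 860+10933245 / 39992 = 275.96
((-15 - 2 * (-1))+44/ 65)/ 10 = -801/ 650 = -1.23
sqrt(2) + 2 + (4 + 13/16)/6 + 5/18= sqrt(2) + 887/288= 4.49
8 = 8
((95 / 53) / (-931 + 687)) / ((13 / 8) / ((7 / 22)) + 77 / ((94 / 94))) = -35 / 391193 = -0.00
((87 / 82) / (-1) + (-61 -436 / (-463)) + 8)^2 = 4067187792529 / 1441417156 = 2821.66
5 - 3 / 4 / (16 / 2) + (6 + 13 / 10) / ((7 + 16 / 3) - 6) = 18419 / 3040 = 6.06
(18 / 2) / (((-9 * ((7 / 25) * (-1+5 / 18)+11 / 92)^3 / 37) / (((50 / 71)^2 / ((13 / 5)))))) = 4102256137500000000 / 328254038848723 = 12497.20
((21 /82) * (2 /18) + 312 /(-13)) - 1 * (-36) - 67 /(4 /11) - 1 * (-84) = -43405 /492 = -88.22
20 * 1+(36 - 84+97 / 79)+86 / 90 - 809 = -2967773 / 3555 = -834.82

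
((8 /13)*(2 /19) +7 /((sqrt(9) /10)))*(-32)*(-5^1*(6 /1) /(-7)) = -5548160 /1729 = -3208.88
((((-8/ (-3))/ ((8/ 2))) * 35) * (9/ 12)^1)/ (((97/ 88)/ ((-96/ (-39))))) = 49280/ 1261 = 39.08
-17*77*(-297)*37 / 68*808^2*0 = 0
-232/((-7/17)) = 3944/7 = 563.43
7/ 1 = 7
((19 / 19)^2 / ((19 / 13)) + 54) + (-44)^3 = -1617457 / 19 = -85129.32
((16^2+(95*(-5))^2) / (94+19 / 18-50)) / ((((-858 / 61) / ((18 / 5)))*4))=-372026007 / 1159730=-320.79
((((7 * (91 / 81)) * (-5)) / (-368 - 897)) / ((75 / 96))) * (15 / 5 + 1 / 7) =5824 / 46575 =0.13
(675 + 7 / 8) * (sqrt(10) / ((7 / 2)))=5407 * sqrt(10) / 28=610.66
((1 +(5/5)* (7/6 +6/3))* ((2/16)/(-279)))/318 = -25/4258656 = -0.00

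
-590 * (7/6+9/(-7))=1475/21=70.24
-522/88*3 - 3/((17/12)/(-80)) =113409/748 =151.62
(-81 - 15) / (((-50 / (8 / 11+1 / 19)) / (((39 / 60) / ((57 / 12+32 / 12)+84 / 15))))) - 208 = -848485664 / 4080725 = -207.93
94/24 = 47/12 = 3.92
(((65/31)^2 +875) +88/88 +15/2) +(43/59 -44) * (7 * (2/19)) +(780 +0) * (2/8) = 2264471443/2154562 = 1051.01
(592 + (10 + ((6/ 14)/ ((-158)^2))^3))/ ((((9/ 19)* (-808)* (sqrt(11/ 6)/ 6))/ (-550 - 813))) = 83192196272342164397267* sqrt(66)/ 71142962640195097344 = 9499.98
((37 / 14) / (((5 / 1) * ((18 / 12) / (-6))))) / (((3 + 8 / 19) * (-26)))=703 / 29575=0.02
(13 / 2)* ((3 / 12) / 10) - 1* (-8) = 653 / 80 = 8.16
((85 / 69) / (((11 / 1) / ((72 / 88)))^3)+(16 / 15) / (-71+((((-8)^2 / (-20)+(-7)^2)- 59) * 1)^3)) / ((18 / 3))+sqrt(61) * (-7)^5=2066267815 / 217366272324234- 16807 * sqrt(61)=-131266.87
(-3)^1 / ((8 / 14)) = -21 / 4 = -5.25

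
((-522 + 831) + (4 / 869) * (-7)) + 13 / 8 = 2159241 / 6952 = 310.59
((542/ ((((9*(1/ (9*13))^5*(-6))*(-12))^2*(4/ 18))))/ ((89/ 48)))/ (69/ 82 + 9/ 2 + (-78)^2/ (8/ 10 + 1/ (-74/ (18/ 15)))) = 212462474177512551092139/ 1095979108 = 193856317722356.21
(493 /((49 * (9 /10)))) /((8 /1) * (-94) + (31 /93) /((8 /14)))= -19720 /1325499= -0.01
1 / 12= 0.08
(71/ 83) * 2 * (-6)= -852/ 83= -10.27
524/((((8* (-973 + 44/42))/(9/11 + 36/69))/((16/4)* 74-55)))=-21.76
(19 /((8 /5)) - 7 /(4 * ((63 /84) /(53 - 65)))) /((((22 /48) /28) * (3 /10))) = 8120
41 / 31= 1.32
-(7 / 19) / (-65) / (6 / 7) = 49 / 7410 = 0.01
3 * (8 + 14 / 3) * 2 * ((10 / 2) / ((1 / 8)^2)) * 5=121600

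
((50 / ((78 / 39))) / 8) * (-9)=-225 / 8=-28.12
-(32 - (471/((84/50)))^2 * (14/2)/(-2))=-15407417/56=-275132.45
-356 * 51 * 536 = -9731616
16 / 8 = 2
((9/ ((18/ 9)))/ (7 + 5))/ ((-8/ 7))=-21/ 64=-0.33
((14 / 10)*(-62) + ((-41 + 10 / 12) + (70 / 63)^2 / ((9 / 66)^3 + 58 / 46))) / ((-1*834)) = 31576057159 / 209020858020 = 0.15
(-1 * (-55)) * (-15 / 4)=-825 / 4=-206.25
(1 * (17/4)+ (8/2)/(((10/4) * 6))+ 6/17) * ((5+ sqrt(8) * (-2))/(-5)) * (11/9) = -54637/9180+ 54637 * sqrt(2)/11475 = 0.78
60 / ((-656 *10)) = -3 / 328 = -0.01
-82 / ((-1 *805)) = 82 / 805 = 0.10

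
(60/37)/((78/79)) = 790/481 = 1.64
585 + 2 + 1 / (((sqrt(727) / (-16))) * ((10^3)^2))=587-sqrt(727) / 45437500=587.00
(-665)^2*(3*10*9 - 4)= 117631850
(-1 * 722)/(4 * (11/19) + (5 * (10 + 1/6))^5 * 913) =-106671168/45785037604864019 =-0.00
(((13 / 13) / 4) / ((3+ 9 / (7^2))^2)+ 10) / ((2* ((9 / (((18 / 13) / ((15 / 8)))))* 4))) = 975841 / 9491040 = 0.10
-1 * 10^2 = -100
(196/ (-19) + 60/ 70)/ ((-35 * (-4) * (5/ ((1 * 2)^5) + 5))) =-10064/ 768075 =-0.01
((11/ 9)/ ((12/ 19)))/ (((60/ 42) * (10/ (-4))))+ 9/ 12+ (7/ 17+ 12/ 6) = 2.62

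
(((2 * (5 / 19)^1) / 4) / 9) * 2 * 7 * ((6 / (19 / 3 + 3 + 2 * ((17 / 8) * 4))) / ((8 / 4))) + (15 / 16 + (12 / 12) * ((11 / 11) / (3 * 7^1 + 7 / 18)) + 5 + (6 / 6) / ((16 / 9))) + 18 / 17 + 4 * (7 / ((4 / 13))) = 1937869397 / 19648090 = 98.63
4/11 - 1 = -7/11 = -0.64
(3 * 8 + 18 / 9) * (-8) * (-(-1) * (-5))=1040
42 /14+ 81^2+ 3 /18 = 39385 /6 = 6564.17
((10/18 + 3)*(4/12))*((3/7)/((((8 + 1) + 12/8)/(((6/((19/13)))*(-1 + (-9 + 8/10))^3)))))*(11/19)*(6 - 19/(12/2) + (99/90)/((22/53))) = -20934248192/42643125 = -490.92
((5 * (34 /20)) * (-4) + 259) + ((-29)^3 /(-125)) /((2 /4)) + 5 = 77528 /125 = 620.22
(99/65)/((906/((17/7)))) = 561/137410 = 0.00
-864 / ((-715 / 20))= 3456 / 143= 24.17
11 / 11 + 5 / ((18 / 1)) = 23 / 18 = 1.28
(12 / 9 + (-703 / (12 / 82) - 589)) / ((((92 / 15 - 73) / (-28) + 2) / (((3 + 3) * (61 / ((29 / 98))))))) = -1519647.04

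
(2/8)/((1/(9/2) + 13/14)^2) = 3969/21025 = 0.19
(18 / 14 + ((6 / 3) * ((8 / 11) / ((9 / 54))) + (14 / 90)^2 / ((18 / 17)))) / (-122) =-28167091 / 342411300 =-0.08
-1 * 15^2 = -225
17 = 17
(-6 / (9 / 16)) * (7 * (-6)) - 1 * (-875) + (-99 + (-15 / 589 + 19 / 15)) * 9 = 1305138 / 2945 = 443.17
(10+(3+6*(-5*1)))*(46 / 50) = -391 / 25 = -15.64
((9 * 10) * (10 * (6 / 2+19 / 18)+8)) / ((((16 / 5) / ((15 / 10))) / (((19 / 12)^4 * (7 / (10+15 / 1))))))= 398651939 / 110592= 3604.71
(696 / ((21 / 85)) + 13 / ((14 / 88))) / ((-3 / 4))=-27056 / 7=-3865.14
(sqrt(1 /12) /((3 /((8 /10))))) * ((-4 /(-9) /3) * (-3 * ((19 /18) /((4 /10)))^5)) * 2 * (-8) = 1547561875 * sqrt(3) /38263752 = 70.05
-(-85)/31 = 85/31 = 2.74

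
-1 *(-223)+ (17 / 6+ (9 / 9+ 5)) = 1391 / 6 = 231.83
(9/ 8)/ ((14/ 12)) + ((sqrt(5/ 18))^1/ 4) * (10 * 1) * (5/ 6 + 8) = 27/ 28 + 265 * sqrt(10)/ 72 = 12.60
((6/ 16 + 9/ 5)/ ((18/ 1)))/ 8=29/ 1920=0.02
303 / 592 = 0.51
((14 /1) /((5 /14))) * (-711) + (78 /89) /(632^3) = -1565441770668861 /56167002880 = -27871.20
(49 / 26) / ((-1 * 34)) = -49 / 884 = -0.06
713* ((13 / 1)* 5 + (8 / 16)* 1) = 93403 / 2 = 46701.50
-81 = -81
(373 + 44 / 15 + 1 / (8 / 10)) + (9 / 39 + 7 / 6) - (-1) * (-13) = 95051 / 260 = 365.58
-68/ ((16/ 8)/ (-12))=408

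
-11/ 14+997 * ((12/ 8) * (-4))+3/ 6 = -41876/ 7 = -5982.29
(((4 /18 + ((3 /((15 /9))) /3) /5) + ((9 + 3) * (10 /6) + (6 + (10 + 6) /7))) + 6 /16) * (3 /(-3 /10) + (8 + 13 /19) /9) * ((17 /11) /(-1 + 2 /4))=639880187 /790020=809.95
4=4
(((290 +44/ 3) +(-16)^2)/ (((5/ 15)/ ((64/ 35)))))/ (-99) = -107648/ 3465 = -31.07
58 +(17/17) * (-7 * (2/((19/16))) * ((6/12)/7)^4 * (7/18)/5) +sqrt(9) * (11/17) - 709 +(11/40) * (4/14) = -1848853949/2848860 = -648.98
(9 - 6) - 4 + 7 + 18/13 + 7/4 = 475/52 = 9.13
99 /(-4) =-99 /4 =-24.75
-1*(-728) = 728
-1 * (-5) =5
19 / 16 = 1.19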